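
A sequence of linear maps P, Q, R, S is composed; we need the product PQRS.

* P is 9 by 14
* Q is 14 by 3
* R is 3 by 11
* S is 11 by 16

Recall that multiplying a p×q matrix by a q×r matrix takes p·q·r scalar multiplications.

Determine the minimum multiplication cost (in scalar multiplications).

Adjacent pairs: PQ = 9·14·3 = 378; QR = 14·3·11 = 462; RS = 3·11·16 = 528.
Length 3: P..R: k=1: 0+462+9·14·11=1848; k=2: 378+0+9·3·11=675 → min 675 | Q..S: k=2: 0+528+14·3·16=1200; k=3: 462+0+14·11·16=2926 → min 1200.
Length 4: P..S: k=1: 0+1200+9·14·16=3216; k=2: 378+528+9·3·16=1338; k=3: 675+0+9·11·16=2259 → min 1338.
Optimal order: ((PQ)(RS)) with cost 1338.

1338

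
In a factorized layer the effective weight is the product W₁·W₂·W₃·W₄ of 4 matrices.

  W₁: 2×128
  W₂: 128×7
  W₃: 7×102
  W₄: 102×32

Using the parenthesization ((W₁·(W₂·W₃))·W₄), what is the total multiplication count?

124032

(W₂·W₃): 128×7 by 7×102 → 128×102, cost 128·7·102 = 91392
(W₁·(W₂·W₃)): 2×128 by 128×102 → 2×102, cost 2·128·102 = 26112; cumulative 117504
((W₁·(W₂·W₃))·W₄): 2×102 by 102×32 → 2×32, cost 2·102·32 = 6528; cumulative 124032
Total: 124032 scalar multiplications.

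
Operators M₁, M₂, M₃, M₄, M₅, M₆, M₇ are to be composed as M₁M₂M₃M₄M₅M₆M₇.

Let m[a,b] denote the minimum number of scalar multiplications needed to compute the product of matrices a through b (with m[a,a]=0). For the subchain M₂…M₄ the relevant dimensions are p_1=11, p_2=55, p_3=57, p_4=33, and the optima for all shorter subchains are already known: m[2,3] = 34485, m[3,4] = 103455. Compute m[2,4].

55176

m[2,4] = min over k∈[2,3] of m[2,k]+m[k+1,4]+p_{1}·p_k·p_{4}.
k=2: 0 + 103455 + 11·55·33 = 123420; k=3: 34485 + 0 + 11·57·33 = 55176.
Minimum: 55176 at k=3.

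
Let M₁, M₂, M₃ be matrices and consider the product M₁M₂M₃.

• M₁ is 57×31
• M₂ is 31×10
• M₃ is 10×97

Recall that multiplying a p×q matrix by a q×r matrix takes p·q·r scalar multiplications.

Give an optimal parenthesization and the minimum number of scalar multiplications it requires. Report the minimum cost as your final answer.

(M₁(M₂M₃)): cost 201469.
((M₁M₂)M₃): cost 72960.
Optimal: ((M₁M₂)M₃) with cost 72960.

72960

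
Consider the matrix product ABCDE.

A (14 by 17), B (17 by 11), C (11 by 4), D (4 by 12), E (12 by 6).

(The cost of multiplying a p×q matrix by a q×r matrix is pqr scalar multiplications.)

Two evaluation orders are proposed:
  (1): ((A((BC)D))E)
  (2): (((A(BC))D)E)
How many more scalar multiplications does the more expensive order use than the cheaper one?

Order (1) = ((A((BC)D))E): (BC): 17×11 by 11×4 → 17×4, cost 17·11·4 = 748; ((BC)D): 17×4 by 4×12 → 17×12, cost 17·4·12 = 816; cumulative 1564; (A((BC)D)): 14×17 by 17×12 → 14×12, cost 14·17·12 = 2856; cumulative 4420; ((A((BC)D))E): 14×12 by 12×6 → 14×6, cost 14·12·6 = 1008; cumulative 5428. Total 5428.
Order (2) = (((A(BC))D)E): (BC): 17×11 by 11×4 → 17×4, cost 17·11·4 = 748; (A(BC)): 14×17 by 17×4 → 14×4, cost 14·17·4 = 952; cumulative 1700; ((A(BC))D): 14×4 by 4×12 → 14×12, cost 14·4·12 = 672; cumulative 2372; (((A(BC))D)E): 14×12 by 12×6 → 14×6, cost 14·12·6 = 1008; cumulative 3380. Total 3380.
Difference: |5428 − 3380| = 2048.

2048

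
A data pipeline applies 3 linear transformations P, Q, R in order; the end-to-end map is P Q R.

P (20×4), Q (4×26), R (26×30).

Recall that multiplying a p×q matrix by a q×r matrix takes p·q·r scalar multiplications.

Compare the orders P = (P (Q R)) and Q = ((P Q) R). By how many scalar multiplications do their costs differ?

Order P = (P (Q R)): (Q R): 4×26 by 26×30 → 4×30, cost 4·26·30 = 3120; (P (Q R)): 20×4 by 4×30 → 20×30, cost 20·4·30 = 2400; cumulative 5520. Total 5520.
Order Q = ((P Q) R): (P Q): 20×4 by 4×26 → 20×26, cost 20·4·26 = 2080; ((P Q) R): 20×26 by 26×30 → 20×30, cost 20·26·30 = 15600; cumulative 17680. Total 17680.
Difference: |5520 − 17680| = 12160.

12160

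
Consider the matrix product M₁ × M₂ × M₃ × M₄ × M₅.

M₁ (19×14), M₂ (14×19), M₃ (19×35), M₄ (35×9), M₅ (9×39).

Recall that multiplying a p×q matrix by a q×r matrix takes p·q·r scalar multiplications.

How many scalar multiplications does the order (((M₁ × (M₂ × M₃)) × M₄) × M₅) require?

(M₂ × M₃): 14×19 by 19×35 → 14×35, cost 14·19·35 = 9310
(M₁ × (M₂ × M₃)): 19×14 by 14×35 → 19×35, cost 19·14·35 = 9310; cumulative 18620
((M₁ × (M₂ × M₃)) × M₄): 19×35 by 35×9 → 19×9, cost 19·35·9 = 5985; cumulative 24605
(((M₁ × (M₂ × M₃)) × M₄) × M₅): 19×9 by 9×39 → 19×39, cost 19·9·39 = 6669; cumulative 31274
Total: 31274 scalar multiplications.

31274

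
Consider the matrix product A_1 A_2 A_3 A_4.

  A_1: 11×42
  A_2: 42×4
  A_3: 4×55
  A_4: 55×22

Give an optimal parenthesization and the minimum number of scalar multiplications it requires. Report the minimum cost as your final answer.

Adjacent pairs: A_1A_2 = 11·42·4 = 1848; A_2A_3 = 42·4·55 = 9240; A_3A_4 = 4·55·22 = 4840.
Length 3: A_1..A_3: k=1: 0+9240+11·42·55=34650; k=2: 1848+0+11·4·55=4268 → min 4268 | A_2..A_4: k=2: 0+4840+42·4·22=8536; k=3: 9240+0+42·55·22=60060 → min 8536.
Length 4: A_1..A_4: k=1: 0+8536+11·42·22=18700; k=2: 1848+4840+11·4·22=7656; k=3: 4268+0+11·55·22=17578 → min 7656.
Optimal parenthesization: ((A_1 A_2) (A_3 A_4)) with cost 7656.

7656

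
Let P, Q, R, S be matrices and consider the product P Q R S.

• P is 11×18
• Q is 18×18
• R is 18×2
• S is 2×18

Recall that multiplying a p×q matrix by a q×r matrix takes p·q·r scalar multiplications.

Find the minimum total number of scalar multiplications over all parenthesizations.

1440

Adjacent pairs: PQ = 11·18·18 = 3564; QR = 18·18·2 = 648; RS = 18·2·18 = 648.
Length 3: P..R: k=1: 0+648+11·18·2=1044; k=2: 3564+0+11·18·2=3960 → min 1044 | Q..S: k=2: 0+648+18·18·18=6480; k=3: 648+0+18·2·18=1296 → min 1296.
Length 4: P..S: k=1: 0+1296+11·18·18=4860; k=2: 3564+648+11·18·18=7776; k=3: 1044+0+11·2·18=1440 → min 1440.
Optimal order: ((P (Q R)) S) with cost 1440.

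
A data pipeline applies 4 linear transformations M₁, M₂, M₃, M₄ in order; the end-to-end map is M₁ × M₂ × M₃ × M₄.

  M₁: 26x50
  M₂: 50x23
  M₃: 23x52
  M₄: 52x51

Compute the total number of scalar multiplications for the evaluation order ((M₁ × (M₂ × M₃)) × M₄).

(M₂ × M₃): 50×23 by 23×52 → 50×52, cost 50·23·52 = 59800
(M₁ × (M₂ × M₃)): 26×50 by 50×52 → 26×52, cost 26·50·52 = 67600; cumulative 127400
((M₁ × (M₂ × M₃)) × M₄): 26×52 by 52×51 → 26×51, cost 26·52·51 = 68952; cumulative 196352
Total: 196352 scalar multiplications.

196352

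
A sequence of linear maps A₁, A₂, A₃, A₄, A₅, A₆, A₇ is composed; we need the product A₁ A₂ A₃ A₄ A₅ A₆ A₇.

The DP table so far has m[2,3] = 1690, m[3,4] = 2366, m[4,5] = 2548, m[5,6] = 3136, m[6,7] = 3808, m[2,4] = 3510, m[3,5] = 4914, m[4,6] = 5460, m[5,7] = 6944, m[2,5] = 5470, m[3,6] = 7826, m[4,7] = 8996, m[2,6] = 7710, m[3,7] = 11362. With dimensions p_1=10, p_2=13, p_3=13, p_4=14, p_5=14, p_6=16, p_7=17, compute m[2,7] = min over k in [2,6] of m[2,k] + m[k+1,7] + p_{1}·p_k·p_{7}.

10430

m[2,7] = min over k∈[2,6] of m[2,k]+m[k+1,7]+p_{1}·p_k·p_{7}.
k=2: 0 + 11362 + 10·13·17 = 13572; k=3: 1690 + 8996 + 10·13·17 = 12896; k=4: 3510 + 6944 + 10·14·17 = 12834; k=5: 5470 + 3808 + 10·14·17 = 11658; k=6: 7710 + 0 + 10·16·17 = 10430.
Minimum: 10430 at k=6.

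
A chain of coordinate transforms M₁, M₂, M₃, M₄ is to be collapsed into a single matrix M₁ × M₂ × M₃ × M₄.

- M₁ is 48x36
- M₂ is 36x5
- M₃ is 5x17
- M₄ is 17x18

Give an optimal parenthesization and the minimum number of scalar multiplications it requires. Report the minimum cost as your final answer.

Adjacent pairs: M₁M₂ = 48·36·5 = 8640; M₂M₃ = 36·5·17 = 3060; M₃M₄ = 5·17·18 = 1530.
Length 3: M₁..M₃: k=1: 0+3060+48·36·17=32436; k=2: 8640+0+48·5·17=12720 → min 12720 | M₂..M₄: k=2: 0+1530+36·5·18=4770; k=3: 3060+0+36·17·18=14076 → min 4770.
Length 4: M₁..M₄: k=1: 0+4770+48·36·18=35874; k=2: 8640+1530+48·5·18=14490; k=3: 12720+0+48·17·18=27408 → min 14490.
Optimal parenthesization: ((M₁ × M₂) × (M₃ × M₄)) with cost 14490.

14490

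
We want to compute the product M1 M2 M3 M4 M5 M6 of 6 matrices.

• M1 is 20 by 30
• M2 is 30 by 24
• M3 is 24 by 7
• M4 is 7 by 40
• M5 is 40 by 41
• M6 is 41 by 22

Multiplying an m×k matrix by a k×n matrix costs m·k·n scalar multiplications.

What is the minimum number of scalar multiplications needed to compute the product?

30114

Adjacent pairs: M1M2 = 20·30·24 = 14400; M2M3 = 30·24·7 = 5040; M3M4 = 24·7·40 = 6720; M4M5 = 7·40·41 = 11480; M5M6 = 40·41·22 = 36080.
Length 3: M1..M3: k=1: 0+5040+20·30·7=9240; k=2: 14400+0+20·24·7=17760 → min 9240 | M2..M4: k=2: 0+6720+30·24·40=35520; k=3: 5040+0+30·7·40=13440 → min 13440 | M3..M5: k=3: 0+11480+24·7·41=18368; k=4: 6720+0+24·40·41=46080 → min 18368 | M4..M6: k=4: 0+36080+7·40·22=42240; k=5: 11480+0+7·41·22=17794 → min 17794.
Length 4: M1..M4: k=1: 0+13440+20·30·40=37440; k=2: 14400+6720+20·24·40=40320; k=3: 9240+0+20·7·40=14840 → min 14840 | M2..M5: k=2: 0+18368+30·24·41=47888; k=3: 5040+11480+30·7·41=25130; k=4: 13440+0+30·40·41=62640 → min 25130 | M3..M6: k=3: 0+17794+24·7·22=21490; k=4: 6720+36080+24·40·22=63920; k=5: 18368+0+24·41·22=40016 → min 21490.
Length 5: M1..M5: k=1: 0+25130+20·30·41=49730; k=2: 14400+18368+20·24·41=52448; k=3: 9240+11480+20·7·41=26460; k=4: 14840+0+20·40·41=47640 → min 26460 | M2..M6: k=2: 0+21490+30·24·22=37330; k=3: 5040+17794+30·7·22=27454; k=4: 13440+36080+30·40·22=75920; k=5: 25130+0+30·41·22=52190 → min 27454.
Length 6: M1..M6: k=1: 0+27454+20·30·22=40654; k=2: 14400+21490+20·24·22=46450; k=3: 9240+17794+20·7·22=30114; k=4: 14840+36080+20·40·22=68520; k=5: 26460+0+20·41·22=44500 → min 30114.
Optimal order: ((M1 (M2 M3)) ((M4 M5) M6)) with cost 30114.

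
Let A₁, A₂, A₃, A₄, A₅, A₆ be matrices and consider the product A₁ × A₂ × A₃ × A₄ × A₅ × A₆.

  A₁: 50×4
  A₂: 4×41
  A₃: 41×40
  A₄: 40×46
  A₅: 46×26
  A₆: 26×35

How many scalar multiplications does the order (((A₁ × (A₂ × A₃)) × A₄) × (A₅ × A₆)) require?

(A₂ × A₃): 4×41 by 41×40 → 4×40, cost 4·41·40 = 6560
(A₁ × (A₂ × A₃)): 50×4 by 4×40 → 50×40, cost 50·4·40 = 8000; cumulative 14560
((A₁ × (A₂ × A₃)) × A₄): 50×40 by 40×46 → 50×46, cost 50·40·46 = 92000; cumulative 106560
(A₅ × A₆): 46×26 by 26×35 → 46×35, cost 46·26·35 = 41860
(((A₁ × (A₂ × A₃)) × A₄) × (A₅ × A₆)): 50×46 by 46×35 → 50×35, cost 50·46·35 = 80500; cumulative 228920
Total: 228920 scalar multiplications.

228920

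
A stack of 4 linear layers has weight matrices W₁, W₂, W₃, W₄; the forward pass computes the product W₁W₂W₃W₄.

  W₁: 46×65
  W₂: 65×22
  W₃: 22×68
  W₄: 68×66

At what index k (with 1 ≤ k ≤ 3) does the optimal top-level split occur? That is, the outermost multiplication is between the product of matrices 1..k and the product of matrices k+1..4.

2

Adjacent pairs: W₁W₂ = 46·65·22 = 65780; W₂W₃ = 65·22·68 = 97240; W₃W₄ = 22·68·66 = 98736.
Length 3: W₁..W₃: k=1: 0+97240+46·65·68=300560; k=2: 65780+0+46·22·68=134596 → min 134596 | W₂..W₄: k=2: 0+98736+65·22·66=193116; k=3: 97240+0+65·68·66=388960 → min 193116.
Top-level splits: k=1: (W₁..W₁)·(W₂..W₄) → 0+193116+46·65·66 = 390456; k=2: (W₁..W₂)·(W₃..W₄) → 65780+98736+46·22·66 = 231308; k=3: (W₁..W₃)·(W₄..W₄) → 134596+0+46·68·66 = 341044.
Best split is after W₂, i.e. k = 2.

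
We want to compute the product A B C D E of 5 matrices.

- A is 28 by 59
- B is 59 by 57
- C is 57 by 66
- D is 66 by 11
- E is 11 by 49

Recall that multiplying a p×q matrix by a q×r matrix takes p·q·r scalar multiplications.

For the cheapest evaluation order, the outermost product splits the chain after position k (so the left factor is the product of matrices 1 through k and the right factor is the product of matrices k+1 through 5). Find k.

4

Adjacent pairs: AB = 28·59·57 = 94164; BC = 59·57·66 = 221958; CD = 57·66·11 = 41382; DE = 66·11·49 = 35574.
Length 3: A..C: k=1: 0+221958+28·59·66=330990; k=2: 94164+0+28·57·66=199500 → min 199500 | B..D: k=2: 0+41382+59·57·11=78375; k=3: 221958+0+59·66·11=264792 → min 78375 | C..E: k=3: 0+35574+57·66·49=219912; k=4: 41382+0+57·11·49=72105 → min 72105.
Length 4: A..D: k=1: 0+78375+28·59·11=96547; k=2: 94164+41382+28·57·11=153102; k=3: 199500+0+28·66·11=219828 → min 96547 | B..E: k=2: 0+72105+59·57·49=236892; k=3: 221958+35574+59·66·49=448338; k=4: 78375+0+59·11·49=110176 → min 110176.
Top-level splits: k=1: (A..A)·(B..E) → 0+110176+28·59·49 = 191124; k=2: (A..B)·(C..E) → 94164+72105+28·57·49 = 244473; k=3: (A..C)·(D..E) → 199500+35574+28·66·49 = 325626; k=4: (A..D)·(E..E) → 96547+0+28·11·49 = 111639.
Best split is after D, i.e. k = 4.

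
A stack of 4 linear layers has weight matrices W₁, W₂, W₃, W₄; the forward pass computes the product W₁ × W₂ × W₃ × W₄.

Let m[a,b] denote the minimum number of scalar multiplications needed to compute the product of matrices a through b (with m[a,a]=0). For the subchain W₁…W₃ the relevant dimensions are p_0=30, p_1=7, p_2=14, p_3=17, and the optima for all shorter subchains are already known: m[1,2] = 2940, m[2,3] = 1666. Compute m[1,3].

m[1,3] = min over k∈[1,2] of m[1,k]+m[k+1,3]+p_{0}·p_k·p_{3}.
k=1: 0 + 1666 + 30·7·17 = 5236; k=2: 2940 + 0 + 30·14·17 = 10080.
Minimum: 5236 at k=1.

5236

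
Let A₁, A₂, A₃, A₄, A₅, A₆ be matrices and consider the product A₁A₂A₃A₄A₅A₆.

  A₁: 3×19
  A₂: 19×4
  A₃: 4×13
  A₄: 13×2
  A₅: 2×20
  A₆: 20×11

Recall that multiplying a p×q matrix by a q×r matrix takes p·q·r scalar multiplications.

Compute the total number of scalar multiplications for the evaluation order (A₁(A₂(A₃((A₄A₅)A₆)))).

(A₄A₅): 13×2 by 2×20 → 13×20, cost 13·2·20 = 520
((A₄A₅)A₆): 13×20 by 20×11 → 13×11, cost 13·20·11 = 2860; cumulative 3380
(A₃((A₄A₅)A₆)): 4×13 by 13×11 → 4×11, cost 4·13·11 = 572; cumulative 3952
(A₂(A₃((A₄A₅)A₆))): 19×4 by 4×11 → 19×11, cost 19·4·11 = 836; cumulative 4788
(A₁(A₂(A₃((A₄A₅)A₆)))): 3×19 by 19×11 → 3×11, cost 3·19·11 = 627; cumulative 5415
Total: 5415 scalar multiplications.

5415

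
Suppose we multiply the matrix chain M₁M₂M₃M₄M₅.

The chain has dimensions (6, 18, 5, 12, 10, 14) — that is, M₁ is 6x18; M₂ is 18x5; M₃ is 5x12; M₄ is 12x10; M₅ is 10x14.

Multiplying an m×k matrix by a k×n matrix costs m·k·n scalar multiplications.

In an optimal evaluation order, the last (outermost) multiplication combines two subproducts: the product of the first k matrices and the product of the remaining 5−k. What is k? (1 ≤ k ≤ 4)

Adjacent pairs: M₁M₂ = 6·18·5 = 540; M₂M₃ = 18·5·12 = 1080; M₃M₄ = 5·12·10 = 600; M₄M₅ = 12·10·14 = 1680.
Length 3: M₁..M₃: k=1: 0+1080+6·18·12=2376; k=2: 540+0+6·5·12=900 → min 900 | M₂..M₄: k=2: 0+600+18·5·10=1500; k=3: 1080+0+18·12·10=3240 → min 1500 | M₃..M₅: k=3: 0+1680+5·12·14=2520; k=4: 600+0+5·10·14=1300 → min 1300.
Length 4: M₁..M₄: k=1: 0+1500+6·18·10=2580; k=2: 540+600+6·5·10=1440; k=3: 900+0+6·12·10=1620 → min 1440 | M₂..M₅: k=2: 0+1300+18·5·14=2560; k=3: 1080+1680+18·12·14=5784; k=4: 1500+0+18·10·14=4020 → min 2560.
Top-level splits: k=1: (M₁..M₁)·(M₂..M₅) → 0+2560+6·18·14 = 4072; k=2: (M₁..M₂)·(M₃..M₅) → 540+1300+6·5·14 = 2260; k=3: (M₁..M₃)·(M₄..M₅) → 900+1680+6·12·14 = 3588; k=4: (M₁..M₄)·(M₅..M₅) → 1440+0+6·10·14 = 2280.
Best split is after M₂, i.e. k = 2.

2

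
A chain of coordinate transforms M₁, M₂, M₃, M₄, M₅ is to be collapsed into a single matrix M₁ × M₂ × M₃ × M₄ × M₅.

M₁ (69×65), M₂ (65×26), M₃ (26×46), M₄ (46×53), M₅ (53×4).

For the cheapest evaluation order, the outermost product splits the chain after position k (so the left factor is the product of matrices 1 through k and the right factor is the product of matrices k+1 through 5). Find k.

1

Adjacent pairs: M₁M₂ = 69·65·26 = 116610; M₂M₃ = 65·26·46 = 77740; M₃M₄ = 26·46·53 = 63388; M₄M₅ = 46·53·4 = 9752.
Length 3: M₁..M₃: k=1: 0+77740+69·65·46=284050; k=2: 116610+0+69·26·46=199134 → min 199134 | M₂..M₄: k=2: 0+63388+65·26·53=152958; k=3: 77740+0+65·46·53=236210 → min 152958 | M₃..M₅: k=3: 0+9752+26·46·4=14536; k=4: 63388+0+26·53·4=68900 → min 14536.
Length 4: M₁..M₄: k=1: 0+152958+69·65·53=390663; k=2: 116610+63388+69·26·53=275080; k=3: 199134+0+69·46·53=367356 → min 275080 | M₂..M₅: k=2: 0+14536+65·26·4=21296; k=3: 77740+9752+65·46·4=99452; k=4: 152958+0+65·53·4=166738 → min 21296.
Top-level splits: k=1: (M₁..M₁)·(M₂..M₅) → 0+21296+69·65·4 = 39236; k=2: (M₁..M₂)·(M₃..M₅) → 116610+14536+69·26·4 = 138322; k=3: (M₁..M₃)·(M₄..M₅) → 199134+9752+69·46·4 = 221582; k=4: (M₁..M₄)·(M₅..M₅) → 275080+0+69·53·4 = 289708.
Best split is after M₁, i.e. k = 1.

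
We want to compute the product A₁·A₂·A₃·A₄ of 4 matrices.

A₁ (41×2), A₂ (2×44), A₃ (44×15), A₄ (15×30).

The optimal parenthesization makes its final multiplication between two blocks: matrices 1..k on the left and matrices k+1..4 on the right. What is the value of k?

1

Adjacent pairs: A₁A₂ = 41·2·44 = 3608; A₂A₃ = 2·44·15 = 1320; A₃A₄ = 44·15·30 = 19800.
Length 3: A₁..A₃: k=1: 0+1320+41·2·15=2550; k=2: 3608+0+41·44·15=30668 → min 2550 | A₂..A₄: k=2: 0+19800+2·44·30=22440; k=3: 1320+0+2·15·30=2220 → min 2220.
Top-level splits: k=1: (A₁..A₁)·(A₂..A₄) → 0+2220+41·2·30 = 4680; k=2: (A₁..A₂)·(A₃..A₄) → 3608+19800+41·44·30 = 77528; k=3: (A₁..A₃)·(A₄..A₄) → 2550+0+41·15·30 = 21000.
Best split is after A₁, i.e. k = 1.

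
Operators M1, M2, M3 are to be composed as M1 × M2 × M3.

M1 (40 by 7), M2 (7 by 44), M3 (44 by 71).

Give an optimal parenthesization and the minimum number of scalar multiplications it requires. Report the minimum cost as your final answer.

(M1 × (M2 × M3)): cost 41748.
((M1 × M2) × M3): cost 137280.
Optimal: (M1 × (M2 × M3)) with cost 41748.

41748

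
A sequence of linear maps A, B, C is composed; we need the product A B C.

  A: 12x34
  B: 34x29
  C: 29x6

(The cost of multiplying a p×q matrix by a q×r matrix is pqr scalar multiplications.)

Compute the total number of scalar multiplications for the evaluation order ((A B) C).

(A B): 12×34 by 34×29 → 12×29, cost 12·34·29 = 11832
((A B) C): 12×29 by 29×6 → 12×6, cost 12·29·6 = 2088; cumulative 13920
Total: 13920 scalar multiplications.

13920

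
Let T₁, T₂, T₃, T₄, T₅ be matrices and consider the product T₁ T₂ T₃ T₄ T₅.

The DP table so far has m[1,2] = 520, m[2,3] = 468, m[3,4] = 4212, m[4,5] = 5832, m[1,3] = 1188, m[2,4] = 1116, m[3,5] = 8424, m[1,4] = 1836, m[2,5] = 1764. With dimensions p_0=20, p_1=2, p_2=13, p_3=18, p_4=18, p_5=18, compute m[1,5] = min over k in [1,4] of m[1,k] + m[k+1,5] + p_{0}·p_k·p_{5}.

m[1,5] = min over k∈[1,4] of m[1,k]+m[k+1,5]+p_{0}·p_k·p_{5}.
k=1: 0 + 1764 + 20·2·18 = 2484; k=2: 520 + 8424 + 20·13·18 = 13624; k=3: 1188 + 5832 + 20·18·18 = 13500; k=4: 1836 + 0 + 20·18·18 = 8316.
Minimum: 2484 at k=1.

2484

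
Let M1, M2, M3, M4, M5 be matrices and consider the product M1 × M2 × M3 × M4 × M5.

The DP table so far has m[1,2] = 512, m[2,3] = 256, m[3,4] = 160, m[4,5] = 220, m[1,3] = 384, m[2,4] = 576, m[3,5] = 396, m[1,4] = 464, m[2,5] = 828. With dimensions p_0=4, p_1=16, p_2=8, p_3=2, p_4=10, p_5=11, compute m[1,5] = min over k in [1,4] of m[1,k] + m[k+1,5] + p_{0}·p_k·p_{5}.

692

m[1,5] = min over k∈[1,4] of m[1,k]+m[k+1,5]+p_{0}·p_k·p_{5}.
k=1: 0 + 828 + 4·16·11 = 1532; k=2: 512 + 396 + 4·8·11 = 1260; k=3: 384 + 220 + 4·2·11 = 692; k=4: 464 + 0 + 4·10·11 = 904.
Minimum: 692 at k=3.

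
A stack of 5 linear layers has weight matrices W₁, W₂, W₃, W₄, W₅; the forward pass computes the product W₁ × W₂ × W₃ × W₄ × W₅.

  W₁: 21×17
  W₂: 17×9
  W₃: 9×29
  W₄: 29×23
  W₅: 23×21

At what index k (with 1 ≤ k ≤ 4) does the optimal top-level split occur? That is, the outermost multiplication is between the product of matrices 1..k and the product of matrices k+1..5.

Adjacent pairs: W₁W₂ = 21·17·9 = 3213; W₂W₃ = 17·9·29 = 4437; W₃W₄ = 9·29·23 = 6003; W₄W₅ = 29·23·21 = 14007.
Length 3: W₁..W₃: k=1: 0+4437+21·17·29=14790; k=2: 3213+0+21·9·29=8694 → min 8694 | W₂..W₄: k=2: 0+6003+17·9·23=9522; k=3: 4437+0+17·29·23=15776 → min 9522 | W₃..W₅: k=3: 0+14007+9·29·21=19488; k=4: 6003+0+9·23·21=10350 → min 10350.
Length 4: W₁..W₄: k=1: 0+9522+21·17·23=17733; k=2: 3213+6003+21·9·23=13563; k=3: 8694+0+21·29·23=22701 → min 13563 | W₂..W₅: k=2: 0+10350+17·9·21=13563; k=3: 4437+14007+17·29·21=28797; k=4: 9522+0+17·23·21=17733 → min 13563.
Top-level splits: k=1: (W₁..W₁)·(W₂..W₅) → 0+13563+21·17·21 = 21060; k=2: (W₁..W₂)·(W₃..W₅) → 3213+10350+21·9·21 = 17532; k=3: (W₁..W₃)·(W₄..W₅) → 8694+14007+21·29·21 = 35490; k=4: (W₁..W₄)·(W₅..W₅) → 13563+0+21·23·21 = 23706.
Best split is after W₂, i.e. k = 2.

2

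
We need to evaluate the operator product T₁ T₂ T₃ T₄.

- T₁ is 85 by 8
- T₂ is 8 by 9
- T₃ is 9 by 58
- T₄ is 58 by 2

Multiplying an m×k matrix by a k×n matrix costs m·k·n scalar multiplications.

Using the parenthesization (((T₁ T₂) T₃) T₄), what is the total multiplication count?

(T₁ T₂): 85×8 by 8×9 → 85×9, cost 85·8·9 = 6120
((T₁ T₂) T₃): 85×9 by 9×58 → 85×58, cost 85·9·58 = 44370; cumulative 50490
(((T₁ T₂) T₃) T₄): 85×58 by 58×2 → 85×2, cost 85·58·2 = 9860; cumulative 60350
Total: 60350 scalar multiplications.

60350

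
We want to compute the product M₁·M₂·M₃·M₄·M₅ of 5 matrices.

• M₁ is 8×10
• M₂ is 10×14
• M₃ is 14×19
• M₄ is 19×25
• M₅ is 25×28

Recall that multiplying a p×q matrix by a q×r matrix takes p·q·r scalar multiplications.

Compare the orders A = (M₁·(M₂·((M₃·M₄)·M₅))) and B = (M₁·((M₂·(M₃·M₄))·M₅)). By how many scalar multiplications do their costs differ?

Order A = (M₁·(M₂·((M₃·M₄)·M₅))): (M₃·M₄): 14×19 by 19×25 → 14×25, cost 14·19·25 = 6650; ((M₃·M₄)·M₅): 14×25 by 25×28 → 14×28, cost 14·25·28 = 9800; cumulative 16450; (M₂·((M₃·M₄)·M₅)): 10×14 by 14×28 → 10×28, cost 10·14·28 = 3920; cumulative 20370; (M₁·(M₂·((M₃·M₄)·M₅))): 8×10 by 10×28 → 8×28, cost 8·10·28 = 2240; cumulative 22610. Total 22610.
Order B = (M₁·((M₂·(M₃·M₄))·M₅)): (M₃·M₄): 14×19 by 19×25 → 14×25, cost 14·19·25 = 6650; (M₂·(M₃·M₄)): 10×14 by 14×25 → 10×25, cost 10·14·25 = 3500; cumulative 10150; ((M₂·(M₃·M₄))·M₅): 10×25 by 25×28 → 10×28, cost 10·25·28 = 7000; cumulative 17150; (M₁·((M₂·(M₃·M₄))·M₅)): 8×10 by 10×28 → 8×28, cost 8·10·28 = 2240; cumulative 19390. Total 19390.
Difference: |22610 − 19390| = 3220.

3220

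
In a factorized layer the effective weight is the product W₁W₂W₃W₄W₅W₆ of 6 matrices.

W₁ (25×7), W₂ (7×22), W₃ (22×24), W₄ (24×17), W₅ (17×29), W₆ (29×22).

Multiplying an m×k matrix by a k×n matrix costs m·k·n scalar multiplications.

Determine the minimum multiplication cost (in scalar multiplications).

18319

Adjacent pairs: W₁W₂ = 25·7·22 = 3850; W₂W₃ = 7·22·24 = 3696; W₃W₄ = 22·24·17 = 8976; W₄W₅ = 24·17·29 = 11832; W₅W₆ = 17·29·22 = 10846.
Length 3: W₁..W₃: k=1: 0+3696+25·7·24=7896; k=2: 3850+0+25·22·24=17050 → min 7896 | W₂..W₄: k=2: 0+8976+7·22·17=11594; k=3: 3696+0+7·24·17=6552 → min 6552 | W₃..W₅: k=3: 0+11832+22·24·29=27144; k=4: 8976+0+22·17·29=19822 → min 19822 | W₄..W₆: k=4: 0+10846+24·17·22=19822; k=5: 11832+0+24·29·22=27144 → min 19822.
Length 4: W₁..W₄: k=1: 0+6552+25·7·17=9527; k=2: 3850+8976+25·22·17=22176; k=3: 7896+0+25·24·17=18096 → min 9527 | W₂..W₅: k=2: 0+19822+7·22·29=24288; k=3: 3696+11832+7·24·29=20400; k=4: 6552+0+7·17·29=10003 → min 10003 | W₃..W₆: k=3: 0+19822+22·24·22=31438; k=4: 8976+10846+22·17·22=28050; k=5: 19822+0+22·29·22=33858 → min 28050.
Length 5: W₁..W₅: k=1: 0+10003+25·7·29=15078; k=2: 3850+19822+25·22·29=39622; k=3: 7896+11832+25·24·29=37128; k=4: 9527+0+25·17·29=21852 → min 15078 | W₂..W₆: k=2: 0+28050+7·22·22=31438; k=3: 3696+19822+7·24·22=27214; k=4: 6552+10846+7·17·22=20016; k=5: 10003+0+7·29·22=14469 → min 14469.
Length 6: W₁..W₆: k=1: 0+14469+25·7·22=18319; k=2: 3850+28050+25·22·22=44000; k=3: 7896+19822+25·24·22=40918; k=4: 9527+10846+25·17·22=29723; k=5: 15078+0+25·29·22=31028 → min 18319.
Optimal order: (W₁((((W₂W₃)W₄)W₅)W₆)) with cost 18319.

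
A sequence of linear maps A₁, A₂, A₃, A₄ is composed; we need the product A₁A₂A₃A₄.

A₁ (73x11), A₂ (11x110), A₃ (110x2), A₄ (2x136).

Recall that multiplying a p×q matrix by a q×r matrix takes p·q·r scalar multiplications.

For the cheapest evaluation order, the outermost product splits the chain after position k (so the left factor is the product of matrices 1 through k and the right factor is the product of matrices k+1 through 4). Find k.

Adjacent pairs: A₁A₂ = 73·11·110 = 88330; A₂A₃ = 11·110·2 = 2420; A₃A₄ = 110·2·136 = 29920.
Length 3: A₁..A₃: k=1: 0+2420+73·11·2=4026; k=2: 88330+0+73·110·2=104390 → min 4026 | A₂..A₄: k=2: 0+29920+11·110·136=194480; k=3: 2420+0+11·2·136=5412 → min 5412.
Top-level splits: k=1: (A₁..A₁)·(A₂..A₄) → 0+5412+73·11·136 = 114620; k=2: (A₁..A₂)·(A₃..A₄) → 88330+29920+73·110·136 = 1210330; k=3: (A₁..A₃)·(A₄..A₄) → 4026+0+73·2·136 = 23882.
Best split is after A₃, i.e. k = 3.

3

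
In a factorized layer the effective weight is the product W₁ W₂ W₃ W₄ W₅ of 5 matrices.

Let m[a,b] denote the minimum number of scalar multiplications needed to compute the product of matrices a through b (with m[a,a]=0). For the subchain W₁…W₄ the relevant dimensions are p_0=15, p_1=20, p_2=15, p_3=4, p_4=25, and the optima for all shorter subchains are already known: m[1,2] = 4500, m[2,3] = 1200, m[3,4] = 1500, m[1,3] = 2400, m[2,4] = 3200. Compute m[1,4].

m[1,4] = min over k∈[1,3] of m[1,k]+m[k+1,4]+p_{0}·p_k·p_{4}.
k=1: 0 + 3200 + 15·20·25 = 10700; k=2: 4500 + 1500 + 15·15·25 = 11625; k=3: 2400 + 0 + 15·4·25 = 3900.
Minimum: 3900 at k=3.

3900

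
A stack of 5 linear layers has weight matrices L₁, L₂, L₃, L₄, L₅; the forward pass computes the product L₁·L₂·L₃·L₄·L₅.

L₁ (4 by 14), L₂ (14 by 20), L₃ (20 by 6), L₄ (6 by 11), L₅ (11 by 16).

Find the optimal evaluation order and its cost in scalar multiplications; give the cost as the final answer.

Adjacent pairs: L₁L₂ = 4·14·20 = 1120; L₂L₃ = 14·20·6 = 1680; L₃L₄ = 20·6·11 = 1320; L₄L₅ = 6·11·16 = 1056.
Length 3: L₁..L₃: k=1: 0+1680+4·14·6=2016; k=2: 1120+0+4·20·6=1600 → min 1600 | L₂..L₄: k=2: 0+1320+14·20·11=4400; k=3: 1680+0+14·6·11=2604 → min 2604 | L₃..L₅: k=3: 0+1056+20·6·16=2976; k=4: 1320+0+20·11·16=4840 → min 2976.
Length 4: L₁..L₄: k=1: 0+2604+4·14·11=3220; k=2: 1120+1320+4·20·11=3320; k=3: 1600+0+4·6·11=1864 → min 1864 | L₂..L₅: k=2: 0+2976+14·20·16=7456; k=3: 1680+1056+14·6·16=4080; k=4: 2604+0+14·11·16=5068 → min 4080.
Length 5: L₁..L₅: k=1: 0+4080+4·14·16=4976; k=2: 1120+2976+4·20·16=5376; k=3: 1600+1056+4·6·16=3040; k=4: 1864+0+4·11·16=2568 → min 2568.
Optimal parenthesization: ((((L₁·L₂)·L₃)·L₄)·L₅) with cost 2568.

2568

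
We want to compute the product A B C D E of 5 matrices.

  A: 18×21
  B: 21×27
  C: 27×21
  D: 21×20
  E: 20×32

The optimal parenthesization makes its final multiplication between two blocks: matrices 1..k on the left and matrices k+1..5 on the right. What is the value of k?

Adjacent pairs: AB = 18·21·27 = 10206; BC = 21·27·21 = 11907; CD = 27·21·20 = 11340; DE = 21·20·32 = 13440.
Length 3: A..C: k=1: 0+11907+18·21·21=19845; k=2: 10206+0+18·27·21=20412 → min 19845 | B..D: k=2: 0+11340+21·27·20=22680; k=3: 11907+0+21·21·20=20727 → min 20727 | C..E: k=3: 0+13440+27·21·32=31584; k=4: 11340+0+27·20·32=28620 → min 28620.
Length 4: A..D: k=1: 0+20727+18·21·20=28287; k=2: 10206+11340+18·27·20=31266; k=3: 19845+0+18·21·20=27405 → min 27405 | B..E: k=2: 0+28620+21·27·32=46764; k=3: 11907+13440+21·21·32=39459; k=4: 20727+0+21·20·32=34167 → min 34167.
Top-level splits: k=1: (A..A)·(B..E) → 0+34167+18·21·32 = 46263; k=2: (A..B)·(C..E) → 10206+28620+18·27·32 = 54378; k=3: (A..C)·(D..E) → 19845+13440+18·21·32 = 45381; k=4: (A..D)·(E..E) → 27405+0+18·20·32 = 38925.
Best split is after D, i.e. k = 4.

4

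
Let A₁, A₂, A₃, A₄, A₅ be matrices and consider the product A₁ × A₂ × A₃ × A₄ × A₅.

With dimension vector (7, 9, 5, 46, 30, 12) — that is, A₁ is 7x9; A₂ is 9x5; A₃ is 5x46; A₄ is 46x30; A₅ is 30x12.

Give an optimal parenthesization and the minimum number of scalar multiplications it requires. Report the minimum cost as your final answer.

Adjacent pairs: A₁A₂ = 7·9·5 = 315; A₂A₃ = 9·5·46 = 2070; A₃A₄ = 5·46·30 = 6900; A₄A₅ = 46·30·12 = 16560.
Length 3: A₁..A₃: k=1: 0+2070+7·9·46=4968; k=2: 315+0+7·5·46=1925 → min 1925 | A₂..A₄: k=2: 0+6900+9·5·30=8250; k=3: 2070+0+9·46·30=14490 → min 8250 | A₃..A₅: k=3: 0+16560+5·46·12=19320; k=4: 6900+0+5·30·12=8700 → min 8700.
Length 4: A₁..A₄: k=1: 0+8250+7·9·30=10140; k=2: 315+6900+7·5·30=8265; k=3: 1925+0+7·46·30=11585 → min 8265 | A₂..A₅: k=2: 0+8700+9·5·12=9240; k=3: 2070+16560+9·46·12=23598; k=4: 8250+0+9·30·12=11490 → min 9240.
Length 5: A₁..A₅: k=1: 0+9240+7·9·12=9996; k=2: 315+8700+7·5·12=9435; k=3: 1925+16560+7·46·12=22349; k=4: 8265+0+7·30·12=10785 → min 9435.
Optimal parenthesization: ((A₁ × A₂) × ((A₃ × A₄) × A₅)) with cost 9435.

9435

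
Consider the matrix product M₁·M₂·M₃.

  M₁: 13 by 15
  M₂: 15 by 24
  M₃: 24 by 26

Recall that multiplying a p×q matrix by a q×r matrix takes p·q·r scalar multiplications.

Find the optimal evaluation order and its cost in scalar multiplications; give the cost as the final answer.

(M₁·(M₂·M₃)): cost 14430.
((M₁·M₂)·M₃): cost 12792.
Optimal: ((M₁·M₂)·M₃) with cost 12792.

12792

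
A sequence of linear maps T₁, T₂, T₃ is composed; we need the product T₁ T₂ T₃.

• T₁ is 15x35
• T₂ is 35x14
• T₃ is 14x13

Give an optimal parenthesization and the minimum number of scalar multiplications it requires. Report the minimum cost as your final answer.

(T₁ (T₂ T₃)): cost 13195.
((T₁ T₂) T₃): cost 10080.
Optimal: ((T₁ T₂) T₃) with cost 10080.

10080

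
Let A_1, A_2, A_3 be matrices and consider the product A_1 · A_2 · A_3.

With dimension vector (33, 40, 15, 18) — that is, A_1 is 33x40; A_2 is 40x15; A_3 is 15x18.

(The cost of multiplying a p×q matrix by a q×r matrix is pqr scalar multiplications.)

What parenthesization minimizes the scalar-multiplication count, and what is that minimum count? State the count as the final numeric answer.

(A_1 · (A_2 · A_3)): cost 34560.
((A_1 · A_2) · A_3): cost 28710.
Optimal: ((A_1 · A_2) · A_3) with cost 28710.

28710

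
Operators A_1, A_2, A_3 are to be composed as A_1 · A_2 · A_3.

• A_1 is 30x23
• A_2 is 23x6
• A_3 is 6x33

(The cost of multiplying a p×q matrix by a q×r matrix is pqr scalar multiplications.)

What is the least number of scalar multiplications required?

Order (A_1 · (A_2 · A_3)): (A_2 · A_3): 23×6 by 6×33 → 23×33, cost 23·6·33 = 4554; (A_1 · (A_2 · A_3)): 30×23 by 23×33 → 30×33, cost 30·23·33 = 22770; cumulative 27324. Total 27324.
Order ((A_1 · A_2) · A_3): (A_1 · A_2): 30×23 by 23×6 → 30×6, cost 30·23·6 = 4140; ((A_1 · A_2) · A_3): 30×6 by 6×33 → 30×33, cost 30·6·33 = 5940; cumulative 10080. Total 10080.
Minimum: 10080.

10080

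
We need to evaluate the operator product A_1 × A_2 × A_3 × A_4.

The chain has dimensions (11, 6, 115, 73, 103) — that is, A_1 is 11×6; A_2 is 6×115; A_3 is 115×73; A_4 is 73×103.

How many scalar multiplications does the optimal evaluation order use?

Adjacent pairs: A_1A_2 = 11·6·115 = 7590; A_2A_3 = 6·115·73 = 50370; A_3A_4 = 115·73·103 = 864685.
Length 3: A_1..A_3: k=1: 0+50370+11·6·73=55188; k=2: 7590+0+11·115·73=99935 → min 55188 | A_2..A_4: k=2: 0+864685+6·115·103=935755; k=3: 50370+0+6·73·103=95484 → min 95484.
Length 4: A_1..A_4: k=1: 0+95484+11·6·103=102282; k=2: 7590+864685+11·115·103=1002570; k=3: 55188+0+11·73·103=137897 → min 102282.
Optimal order: (A_1 × ((A_2 × A_3) × A_4)) with cost 102282.

102282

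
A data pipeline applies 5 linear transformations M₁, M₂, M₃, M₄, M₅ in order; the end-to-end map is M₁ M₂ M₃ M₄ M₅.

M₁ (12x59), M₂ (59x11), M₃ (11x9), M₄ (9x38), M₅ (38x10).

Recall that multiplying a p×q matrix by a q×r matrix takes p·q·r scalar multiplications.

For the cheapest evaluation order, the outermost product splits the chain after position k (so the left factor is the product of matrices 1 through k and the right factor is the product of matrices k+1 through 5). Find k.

3

Adjacent pairs: M₁M₂ = 12·59·11 = 7788; M₂M₃ = 59·11·9 = 5841; M₃M₄ = 11·9·38 = 3762; M₄M₅ = 9·38·10 = 3420.
Length 3: M₁..M₃: k=1: 0+5841+12·59·9=12213; k=2: 7788+0+12·11·9=8976 → min 8976 | M₂..M₄: k=2: 0+3762+59·11·38=28424; k=3: 5841+0+59·9·38=26019 → min 26019 | M₃..M₅: k=3: 0+3420+11·9·10=4410; k=4: 3762+0+11·38·10=7942 → min 4410.
Length 4: M₁..M₄: k=1: 0+26019+12·59·38=52923; k=2: 7788+3762+12·11·38=16566; k=3: 8976+0+12·9·38=13080 → min 13080 | M₂..M₅: k=2: 0+4410+59·11·10=10900; k=3: 5841+3420+59·9·10=14571; k=4: 26019+0+59·38·10=48439 → min 10900.
Top-level splits: k=1: (M₁..M₁)·(M₂..M₅) → 0+10900+12·59·10 = 17980; k=2: (M₁..M₂)·(M₃..M₅) → 7788+4410+12·11·10 = 13518; k=3: (M₁..M₃)·(M₄..M₅) → 8976+3420+12·9·10 = 13476; k=4: (M₁..M₄)·(M₅..M₅) → 13080+0+12·38·10 = 17640.
Best split is after M₃, i.e. k = 3.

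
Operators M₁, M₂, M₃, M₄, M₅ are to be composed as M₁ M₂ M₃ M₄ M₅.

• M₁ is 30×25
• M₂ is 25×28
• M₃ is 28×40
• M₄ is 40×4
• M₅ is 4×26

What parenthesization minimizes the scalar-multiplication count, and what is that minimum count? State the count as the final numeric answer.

13400

Adjacent pairs: M₁M₂ = 30·25·28 = 21000; M₂M₃ = 25·28·40 = 28000; M₃M₄ = 28·40·4 = 4480; M₄M₅ = 40·4·26 = 4160.
Length 3: M₁..M₃: k=1: 0+28000+30·25·40=58000; k=2: 21000+0+30·28·40=54600 → min 54600 | M₂..M₄: k=2: 0+4480+25·28·4=7280; k=3: 28000+0+25·40·4=32000 → min 7280 | M₃..M₅: k=3: 0+4160+28·40·26=33280; k=4: 4480+0+28·4·26=7392 → min 7392.
Length 4: M₁..M₄: k=1: 0+7280+30·25·4=10280; k=2: 21000+4480+30·28·4=28840; k=3: 54600+0+30·40·4=59400 → min 10280 | M₂..M₅: k=2: 0+7392+25·28·26=25592; k=3: 28000+4160+25·40·26=58160; k=4: 7280+0+25·4·26=9880 → min 9880.
Length 5: M₁..M₅: k=1: 0+9880+30·25·26=29380; k=2: 21000+7392+30·28·26=50232; k=3: 54600+4160+30·40·26=89960; k=4: 10280+0+30·4·26=13400 → min 13400.
Optimal parenthesization: ((M₁ (M₂ (M₃ M₄))) M₅) with cost 13400.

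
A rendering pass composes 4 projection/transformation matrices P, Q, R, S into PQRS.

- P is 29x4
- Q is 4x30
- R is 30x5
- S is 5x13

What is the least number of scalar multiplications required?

2368

Adjacent pairs: PQ = 29·4·30 = 3480; QR = 4·30·5 = 600; RS = 30·5·13 = 1950.
Length 3: P..R: k=1: 0+600+29·4·5=1180; k=2: 3480+0+29·30·5=7830 → min 1180 | Q..S: k=2: 0+1950+4·30·13=3510; k=3: 600+0+4·5·13=860 → min 860.
Length 4: P..S: k=1: 0+860+29·4·13=2368; k=2: 3480+1950+29·30·13=16740; k=3: 1180+0+29·5·13=3065 → min 2368.
Optimal order: (P((QR)S)) with cost 2368.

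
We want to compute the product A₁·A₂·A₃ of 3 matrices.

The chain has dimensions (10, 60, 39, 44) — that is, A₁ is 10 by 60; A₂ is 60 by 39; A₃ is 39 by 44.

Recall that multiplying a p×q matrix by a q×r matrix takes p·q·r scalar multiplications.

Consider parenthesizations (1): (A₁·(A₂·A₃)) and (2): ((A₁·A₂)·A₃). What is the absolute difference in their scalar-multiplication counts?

88800

Order (1) = (A₁·(A₂·A₃)): (A₂·A₃): 60×39 by 39×44 → 60×44, cost 60·39·44 = 102960; (A₁·(A₂·A₃)): 10×60 by 60×44 → 10×44, cost 10·60·44 = 26400; cumulative 129360. Total 129360.
Order (2) = ((A₁·A₂)·A₃): (A₁·A₂): 10×60 by 60×39 → 10×39, cost 10·60·39 = 23400; ((A₁·A₂)·A₃): 10×39 by 39×44 → 10×44, cost 10·39·44 = 17160; cumulative 40560. Total 40560.
Difference: |129360 − 40560| = 88800.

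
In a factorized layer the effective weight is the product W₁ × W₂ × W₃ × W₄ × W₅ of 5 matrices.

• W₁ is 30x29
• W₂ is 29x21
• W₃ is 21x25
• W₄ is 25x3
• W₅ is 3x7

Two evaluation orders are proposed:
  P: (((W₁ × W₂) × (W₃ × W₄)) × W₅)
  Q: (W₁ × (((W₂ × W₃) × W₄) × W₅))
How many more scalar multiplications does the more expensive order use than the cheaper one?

1734

Order P = (((W₁ × W₂) × (W₃ × W₄)) × W₅): (W₁ × W₂): 30×29 by 29×21 → 30×21, cost 30·29·21 = 18270; (W₃ × W₄): 21×25 by 25×3 → 21×3, cost 21·25·3 = 1575; ((W₁ × W₂) × (W₃ × W₄)): 30×21 by 21×3 → 30×3, cost 30·21·3 = 1890; cumulative 21735; (((W₁ × W₂) × (W₃ × W₄)) × W₅): 30×3 by 3×7 → 30×7, cost 30·3·7 = 630; cumulative 22365. Total 22365.
Order Q = (W₁ × (((W₂ × W₃) × W₄) × W₅)): (W₂ × W₃): 29×21 by 21×25 → 29×25, cost 29·21·25 = 15225; ((W₂ × W₃) × W₄): 29×25 by 25×3 → 29×3, cost 29·25·3 = 2175; cumulative 17400; (((W₂ × W₃) × W₄) × W₅): 29×3 by 3×7 → 29×7, cost 29·3·7 = 609; cumulative 18009; (W₁ × (((W₂ × W₃) × W₄) × W₅)): 30×29 by 29×7 → 30×7, cost 30·29·7 = 6090; cumulative 24099. Total 24099.
Difference: |22365 − 24099| = 1734.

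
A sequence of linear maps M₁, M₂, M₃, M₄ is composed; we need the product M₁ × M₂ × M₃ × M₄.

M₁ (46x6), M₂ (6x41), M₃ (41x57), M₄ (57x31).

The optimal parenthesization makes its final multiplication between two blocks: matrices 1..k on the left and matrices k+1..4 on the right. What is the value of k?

1

Adjacent pairs: M₁M₂ = 46·6·41 = 11316; M₂M₃ = 6·41·57 = 14022; M₃M₄ = 41·57·31 = 72447.
Length 3: M₁..M₃: k=1: 0+14022+46·6·57=29754; k=2: 11316+0+46·41·57=118818 → min 29754 | M₂..M₄: k=2: 0+72447+6·41·31=80073; k=3: 14022+0+6·57·31=24624 → min 24624.
Top-level splits: k=1: (M₁..M₁)·(M₂..M₄) → 0+24624+46·6·31 = 33180; k=2: (M₁..M₂)·(M₃..M₄) → 11316+72447+46·41·31 = 142229; k=3: (M₁..M₃)·(M₄..M₄) → 29754+0+46·57·31 = 111036.
Best split is after M₁, i.e. k = 1.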